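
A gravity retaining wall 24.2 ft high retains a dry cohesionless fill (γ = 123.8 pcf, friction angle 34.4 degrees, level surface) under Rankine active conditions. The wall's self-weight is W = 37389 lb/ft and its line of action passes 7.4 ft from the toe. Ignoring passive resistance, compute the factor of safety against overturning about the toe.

3.40

K_a = tan²(45° − 34.4°/2) = 0.2780.
P_a = ½K_aγH² = 0.5×0.2780×123.8×24.2² = 10080 lb/ft, acting at H/3 = 8.067 ft above the base.
Overturning moment M_o = P_a × H/3 = 10080 × 8.067 = 81290.
Resisting moment M_r = W × 7.4 = 37389 × 7.4 = 276700.
FS_overturning = M_r/M_o = 276700/81290 = 3.404.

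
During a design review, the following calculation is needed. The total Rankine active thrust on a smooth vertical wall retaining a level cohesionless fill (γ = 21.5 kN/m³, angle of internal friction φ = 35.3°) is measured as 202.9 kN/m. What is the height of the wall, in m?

8.40 m

K_a = 0.2675. P_a = ½ K_a γ H² ⇒ H = √(2P_a/(K_a γ)).
H = √(2×202.9/(0.2675×21.5)) = 8.399 m.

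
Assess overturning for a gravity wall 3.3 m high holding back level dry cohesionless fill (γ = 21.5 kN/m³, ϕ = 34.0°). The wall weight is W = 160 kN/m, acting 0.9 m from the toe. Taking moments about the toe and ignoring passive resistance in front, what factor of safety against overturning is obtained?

K_a = tan²(45° − 34.0°/2) = 0.2827.
P_a = ½K_aγH² = 0.5×0.2827×21.5×3.3² = 33.10 kN/m, acting at H/3 = 1.100 m above the base.
Overturning moment M_o = P_a × H/3 = 33.10 × 1.100 = 36.41.
Resisting moment M_r = W × 0.9 = 160 × 0.9 = 144.0.
FS_overturning = M_r/M_o = 144.0/36.41 = 3.955.

3.96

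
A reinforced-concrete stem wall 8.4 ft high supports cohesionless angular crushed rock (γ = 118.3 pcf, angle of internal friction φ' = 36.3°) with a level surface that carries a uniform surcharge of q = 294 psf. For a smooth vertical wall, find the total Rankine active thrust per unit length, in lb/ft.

1700 lb/ft

K_a = tan²(45° − φ/2) = 0.2563.
Soil triangle: ½ K_a γ H² = 0.5×0.2563×118.3×8.4² = 1070 lb/ft.
Surcharge rectangle: K_a q H = 0.2563×294×8.4 = 632.9 lb/ft.
Total = 1070 + 632.9 = 1702 lb/ft.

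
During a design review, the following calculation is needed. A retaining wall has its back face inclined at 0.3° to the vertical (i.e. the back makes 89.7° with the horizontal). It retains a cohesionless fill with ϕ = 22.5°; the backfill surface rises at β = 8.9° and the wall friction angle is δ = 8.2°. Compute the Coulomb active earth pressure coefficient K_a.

K_a = sin²(α+φ) / [sin²α · sin(α−δ) · (1 + √{sin(φ+δ)sin(φ−β) / (sin(α−δ)sin(α+β))})²].
With α = 89.7°, φ = 22.5°, δ = 8.2°, β = 8.9°: K_a = 0.4753.

0.475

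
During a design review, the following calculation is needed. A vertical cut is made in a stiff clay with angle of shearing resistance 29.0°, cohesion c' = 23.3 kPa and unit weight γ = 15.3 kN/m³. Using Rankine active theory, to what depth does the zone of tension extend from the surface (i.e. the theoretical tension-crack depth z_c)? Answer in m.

K_a = tan²(45° − 29.0°/2) = 0.3470; √K_a = 0.5890.
The active pressure is zero where K_a γ z = 2c√K_a, so z_c = 2c/(γ√K_a) = 2×23.3/(15.3×0.5890) = 5.171 m.

5.17 m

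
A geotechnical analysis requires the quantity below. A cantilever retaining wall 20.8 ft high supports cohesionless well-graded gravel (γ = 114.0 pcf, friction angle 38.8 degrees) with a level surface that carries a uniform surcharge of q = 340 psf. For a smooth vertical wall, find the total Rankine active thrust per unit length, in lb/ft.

K_a = tan²(45° − φ/2) = 0.2296.
Soil triangle: ½ K_a γ H² = 0.5×0.2296×114.0×20.8² = 5661 lb/ft.
Surcharge rectangle: K_a q H = 0.2296×340×20.8 = 1623 lb/ft.
Total = 5661 + 1623 = 7284 lb/ft.

7280 lb/ft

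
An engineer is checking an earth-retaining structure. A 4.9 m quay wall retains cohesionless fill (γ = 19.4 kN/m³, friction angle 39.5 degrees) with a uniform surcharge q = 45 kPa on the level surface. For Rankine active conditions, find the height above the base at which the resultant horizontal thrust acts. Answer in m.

K_a = 0.2224.
Triangular part P₁ = ½K_aγH² = 51.80 at H/3 = 1.633 m; rectangular part P₂ = K_a q H = 49.05 at H/2 = 2.450 m.
ȳ = (P₁·1.633 + P₂·2.450)/(P₁+P₂) = 2.031 m.

2.03 m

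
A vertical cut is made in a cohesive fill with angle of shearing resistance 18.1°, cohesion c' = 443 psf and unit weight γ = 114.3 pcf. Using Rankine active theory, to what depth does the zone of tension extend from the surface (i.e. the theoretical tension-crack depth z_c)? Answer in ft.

10.7 ft

K_a = tan²(45° − 18.1°/2) = 0.5259; √K_a = 0.7252.
The active pressure is zero where K_a γ z = 2c√K_a, so z_c = 2c/(γ√K_a) = 2×443/(114.3×0.7252) = 10.69 ft.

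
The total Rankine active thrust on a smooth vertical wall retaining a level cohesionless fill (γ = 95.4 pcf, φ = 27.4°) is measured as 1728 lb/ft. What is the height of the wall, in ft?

9.90 ft

K_a = 0.3697. P_a = ½ K_a γ H² ⇒ H = √(2P_a/(K_a γ)).
H = √(2×1728/(0.3697×95.4)) = 9.899 ft.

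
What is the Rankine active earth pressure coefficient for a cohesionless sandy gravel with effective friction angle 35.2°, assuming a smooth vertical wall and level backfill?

0.269

K_a = (1 − sin φ)/(1 + sin φ) = (1 − sin 35.2°)/(1 + sin 35.2°) = 0.2687.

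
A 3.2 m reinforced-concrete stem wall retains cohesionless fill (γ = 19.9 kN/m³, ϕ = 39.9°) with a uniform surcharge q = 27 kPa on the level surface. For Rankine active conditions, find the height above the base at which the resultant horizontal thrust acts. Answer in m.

1.31 m

K_a = 0.2184.
Triangular part P₁ = ½K_aγH² = 22.26 at H/3 = 1.067 m; rectangular part P₂ = K_a q H = 18.87 at H/2 = 1.600 m.
ȳ = (P₁·1.067 + P₂·1.600)/(P₁+P₂) = 1.311 m.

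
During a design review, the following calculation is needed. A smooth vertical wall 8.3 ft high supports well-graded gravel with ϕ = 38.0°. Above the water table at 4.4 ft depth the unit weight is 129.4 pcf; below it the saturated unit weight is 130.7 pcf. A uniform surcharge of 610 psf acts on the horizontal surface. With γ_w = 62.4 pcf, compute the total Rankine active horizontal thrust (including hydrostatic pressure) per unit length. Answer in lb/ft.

K_a = tan²(45° − φ/2) = 0.2379.
γ' = 130.7 − 62.4 = 68.30 pcf. h₂ = H − d_w = 3.9 ft.
σ'_h: at surface K_a·q = 145.1; at WT K_a(q+γd_w) = 280.5; at base K_a(q+γd_w+γ'h₂) = 343.9 psf.
P₁ = ½(145.1+280.5)×4.4 = 936.4; P₂ = ½(280.5+343.9)×3.9 = 1218; P_w = ½γ_w h₂² = 474.6.
Total = 936.4+1218+474.6 = 2629 lb/ft.

2630 lb/ft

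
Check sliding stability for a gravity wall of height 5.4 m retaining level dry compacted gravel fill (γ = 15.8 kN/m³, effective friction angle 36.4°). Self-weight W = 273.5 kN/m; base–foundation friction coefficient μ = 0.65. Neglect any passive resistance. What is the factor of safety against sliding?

3.02

K_a = tan²(45° − 36.4°/2) = 0.2552.
P_a = ½K_aγH² = 0.5×0.2552×15.8×5.4² = 58.78 kN/m, acting at H/3 = 1.800 m above the base.
FS_sliding = μW / P_a = 0.65×273.5 / 58.78 = 3.024.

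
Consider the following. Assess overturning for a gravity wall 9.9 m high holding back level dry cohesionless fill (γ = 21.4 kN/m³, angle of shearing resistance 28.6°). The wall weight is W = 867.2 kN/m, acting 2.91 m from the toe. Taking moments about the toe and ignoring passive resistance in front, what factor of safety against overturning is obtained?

K_a = tan²(45° − 28.6°/2) = 0.3525.
P_a = ½K_aγH² = 0.5×0.3525×21.4×9.9² = 369.7 kN/m, acting at H/3 = 3.300 m above the base.
Overturning moment M_o = P_a × H/3 = 369.7 × 3.300 = 1220.
Resisting moment M_r = W × 2.91 = 867.2 × 2.91 = 2524.
FS_overturning = M_r/M_o = 2524/1220 = 2.068.

2.07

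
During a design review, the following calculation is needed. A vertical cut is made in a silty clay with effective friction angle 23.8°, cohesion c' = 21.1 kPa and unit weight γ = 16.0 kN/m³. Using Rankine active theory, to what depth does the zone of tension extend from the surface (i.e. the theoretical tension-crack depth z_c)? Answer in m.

4.05 m

K_a = tan²(45° − 23.8°/2) = 0.4250; √K_a = 0.6519.
The active pressure is zero where K_a γ z = 2c√K_a, so z_c = 2c/(γ√K_a) = 2×21.1/(16.0×0.6519) = 4.046 m.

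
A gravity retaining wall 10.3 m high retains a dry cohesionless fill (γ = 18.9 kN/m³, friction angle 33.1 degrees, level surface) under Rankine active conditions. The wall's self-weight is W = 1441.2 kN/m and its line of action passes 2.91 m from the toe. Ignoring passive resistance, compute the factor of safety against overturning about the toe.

K_a = tan²(45° − 33.1°/2) = 0.2936.
P_a = ½K_aγH² = 0.5×0.2936×18.9×10.3² = 294.3 kN/m, acting at H/3 = 3.433 m above the base.
Overturning moment M_o = P_a × H/3 = 294.3 × 3.433 = 1011.
Resisting moment M_r = W × 2.91 = 1441.2 × 2.91 = 4194.
FS_overturning = M_r/M_o = 4194/1011 = 4.150.

4.15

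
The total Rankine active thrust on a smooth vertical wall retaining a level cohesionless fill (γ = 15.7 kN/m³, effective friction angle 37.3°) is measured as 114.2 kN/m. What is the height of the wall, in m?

K_a = 0.2453. P_a = ½ K_a γ H² ⇒ H = √(2P_a/(K_a γ)).
H = √(2×114.2/(0.2453×15.7)) = 7.700 m.

7.70 m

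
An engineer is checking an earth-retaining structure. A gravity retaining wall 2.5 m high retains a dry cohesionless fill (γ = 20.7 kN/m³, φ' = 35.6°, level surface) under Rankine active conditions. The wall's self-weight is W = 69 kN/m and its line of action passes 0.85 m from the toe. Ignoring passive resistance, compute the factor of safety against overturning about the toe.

K_a = tan²(45° − 35.6°/2) = 0.2641.
P_a = ½K_aγH² = 0.5×0.2641×20.7×2.5² = 17.09 kN/m, acting at H/3 = 0.8333 m above the base.
Overturning moment M_o = P_a × H/3 = 17.09 × 0.8333 = 14.24.
Resisting moment M_r = W × 0.85 = 69 × 0.85 = 58.65.
FS_overturning = M_r/M_o = 58.65/14.24 = 4.119.

4.12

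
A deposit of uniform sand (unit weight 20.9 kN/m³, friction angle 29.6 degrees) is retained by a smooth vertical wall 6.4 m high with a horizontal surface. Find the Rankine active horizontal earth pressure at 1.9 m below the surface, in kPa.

13.5 kPa

K_a = (1 − sin φ)/(1 + sin φ) = 0.3387.
σ_h = K_a γ z = 0.3387 × 20.9 × 1.9 = 13.45 kPa.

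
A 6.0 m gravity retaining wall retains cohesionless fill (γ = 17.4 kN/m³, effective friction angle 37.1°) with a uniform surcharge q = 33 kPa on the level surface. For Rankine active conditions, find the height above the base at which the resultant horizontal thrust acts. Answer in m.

K_a = 0.2475.
Triangular part P₁ = ½K_aγH² = 77.52 at H/3 = 2.000 m; rectangular part P₂ = K_a q H = 49.00 at H/2 = 3.000 m.
ȳ = (P₁·2.000 + P₂·3.000)/(P₁+P₂) = 2.387 m.

2.39 m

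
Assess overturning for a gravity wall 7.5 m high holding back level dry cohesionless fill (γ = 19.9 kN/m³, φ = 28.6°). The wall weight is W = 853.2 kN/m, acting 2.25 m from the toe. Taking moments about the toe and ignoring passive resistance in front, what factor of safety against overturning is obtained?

3.89

K_a = tan²(45° − 28.6°/2) = 0.3525.
P_a = ½K_aγH² = 0.5×0.3525×19.9×7.5² = 197.3 kN/m, acting at H/3 = 2.500 m above the base.
Overturning moment M_o = P_a × H/3 = 197.3 × 2.500 = 493.3.
Resisting moment M_r = W × 2.25 = 853.2 × 2.25 = 1920.
FS_overturning = M_r/M_o = 1920/493.3 = 3.892.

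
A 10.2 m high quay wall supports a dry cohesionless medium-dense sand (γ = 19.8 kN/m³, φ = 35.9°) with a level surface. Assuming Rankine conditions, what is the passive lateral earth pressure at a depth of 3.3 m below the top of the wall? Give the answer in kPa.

251 kPa

K_p = (1 + sin φ)/(1 − sin φ) = 3.835.
σ_h = K_p γ z = 3.835 × 19.8 × 3.3 = 250.6 kPa.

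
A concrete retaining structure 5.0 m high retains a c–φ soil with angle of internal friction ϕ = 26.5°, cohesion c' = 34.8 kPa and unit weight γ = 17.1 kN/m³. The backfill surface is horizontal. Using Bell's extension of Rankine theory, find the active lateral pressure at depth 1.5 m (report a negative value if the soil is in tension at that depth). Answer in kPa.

-33.2 kPa

K_a = (1 − sin φ)/(1 + sin φ) = 0.3829.
σ_a = K_a γ z − 2c√K_a = 0.3829×17.1×1.5 − 2×34.8×0.6188 = -33.25 kPa.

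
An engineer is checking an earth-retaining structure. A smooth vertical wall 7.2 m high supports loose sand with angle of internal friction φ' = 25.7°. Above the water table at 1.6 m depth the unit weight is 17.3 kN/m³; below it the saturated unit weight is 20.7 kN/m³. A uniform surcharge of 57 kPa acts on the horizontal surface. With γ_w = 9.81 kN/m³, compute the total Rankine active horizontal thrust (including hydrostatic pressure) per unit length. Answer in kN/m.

453 kN/m

K_a = tan²(45° − φ/2) = 0.3950.
γ' = 20.7 − 9.81 = 10.89 kN/m³. h₂ = H − d_w = 5.6 m.
σ'_h: at surface K_a·q = 22.52; at WT K_a(q+γd_w) = 33.45; at base K_a(q+γd_w+γ'h₂) = 57.54 kPa.
P₁ = ½(22.52+33.45)×1.6 = 44.77; P₂ = ½(33.45+57.54)×5.6 = 254.8; P_w = ½γ_w h₂² = 153.8.
Total = 44.77+254.8+153.8 = 453.4 kN/m.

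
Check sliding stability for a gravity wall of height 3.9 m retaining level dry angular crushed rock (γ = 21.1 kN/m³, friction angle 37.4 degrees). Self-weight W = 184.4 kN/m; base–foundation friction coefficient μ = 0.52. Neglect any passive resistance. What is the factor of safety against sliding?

K_a = tan²(45° − 37.4°/2) = 0.2443.
P_a = ½K_aγH² = 0.5×0.2443×21.1×3.9² = 39.20 kN/m, acting at H/3 = 1.300 m above the base.
FS_sliding = μW / P_a = 0.52×184.4 / 39.20 = 2.446.

2.45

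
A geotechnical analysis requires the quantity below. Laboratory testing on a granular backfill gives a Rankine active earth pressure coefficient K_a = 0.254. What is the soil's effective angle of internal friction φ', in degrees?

K_a = tan²(45° − φ/2) ⇒ 45° − φ/2 = arctan(√0.254) = 26.75°.
φ = 2(45° − 26.75°) = 36.51°.

36.5°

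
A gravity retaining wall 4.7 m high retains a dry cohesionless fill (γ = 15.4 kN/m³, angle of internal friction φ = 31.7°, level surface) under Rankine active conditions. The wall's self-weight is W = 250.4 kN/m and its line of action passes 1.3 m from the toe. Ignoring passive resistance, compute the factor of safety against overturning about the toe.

3.93

K_a = tan²(45° − 31.7°/2) = 0.3111.
P_a = ½K_aγH² = 0.5×0.3111×15.4×4.7² = 52.91 kN/m, acting at H/3 = 1.567 m above the base.
Overturning moment M_o = P_a × H/3 = 52.91 × 1.567 = 82.89.
Resisting moment M_r = W × 1.3 = 250.4 × 1.3 = 325.5.
FS_overturning = M_r/M_o = 325.5/82.89 = 3.927.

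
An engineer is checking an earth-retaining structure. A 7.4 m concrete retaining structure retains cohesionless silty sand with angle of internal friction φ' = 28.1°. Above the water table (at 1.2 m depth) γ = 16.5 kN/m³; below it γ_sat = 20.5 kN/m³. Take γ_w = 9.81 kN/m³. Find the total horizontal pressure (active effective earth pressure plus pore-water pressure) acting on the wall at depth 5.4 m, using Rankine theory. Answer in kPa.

K_a = (1 − sin φ)/(1 + sin φ) = 0.3596.
γ' = 20.5 − 9.81 = 10.69 kN/m³.
Effective vertical stress at 5.4 m: σ'_v = 16.5×1.2 + 10.69×4.20 = 64.70 kPa.
σ'_h = K_a σ'_v = 0.3596 × 64.70 = 23.27 kPa; u = γ_w × 4.20 = 41.20 kPa.
Total σ_h = 23.27 + 41.20 = 64.47 kPa.

64.5 kPa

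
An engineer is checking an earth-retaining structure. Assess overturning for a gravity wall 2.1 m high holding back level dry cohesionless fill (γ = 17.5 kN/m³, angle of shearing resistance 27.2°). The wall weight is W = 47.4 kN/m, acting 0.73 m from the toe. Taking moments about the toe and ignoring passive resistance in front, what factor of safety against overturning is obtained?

K_a = tan²(45° − 27.2°/2) = 0.3726.
P_a = ½K_aγH² = 0.5×0.3726×17.5×2.1² = 14.38 kN/m, acting at H/3 = 0.7000 m above the base.
Overturning moment M_o = P_a × H/3 = 14.38 × 0.7000 = 10.06.
Resisting moment M_r = W × 0.73 = 47.4 × 0.73 = 34.60.
FS_overturning = M_r/M_o = 34.60/10.06 = 3.438.

3.44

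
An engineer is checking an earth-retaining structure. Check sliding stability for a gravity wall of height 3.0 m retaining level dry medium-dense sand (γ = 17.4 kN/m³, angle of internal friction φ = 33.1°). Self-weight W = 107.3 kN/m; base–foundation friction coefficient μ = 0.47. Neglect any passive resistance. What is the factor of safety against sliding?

2.19

K_a = tan²(45° − 33.1°/2) = 0.2936.
P_a = ½K_aγH² = 0.5×0.2936×17.4×3.0² = 22.99 kN/m, acting at H/3 = 1.000 m above the base.
FS_sliding = μW / P_a = 0.47×107.3 / 22.99 = 2.194.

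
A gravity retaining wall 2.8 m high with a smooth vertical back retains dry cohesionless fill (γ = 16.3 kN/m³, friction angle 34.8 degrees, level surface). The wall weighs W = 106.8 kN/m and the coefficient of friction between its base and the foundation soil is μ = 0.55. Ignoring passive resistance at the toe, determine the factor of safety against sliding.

K_a = tan²(45° − 34.8°/2) = 0.2733.
P_a = ½K_aγH² = 0.5×0.2733×16.3×2.8² = 17.46 kN/m, acting at H/3 = 0.9333 m above the base.
FS_sliding = μW / P_a = 0.55×106.8 / 17.46 = 3.364.

3.36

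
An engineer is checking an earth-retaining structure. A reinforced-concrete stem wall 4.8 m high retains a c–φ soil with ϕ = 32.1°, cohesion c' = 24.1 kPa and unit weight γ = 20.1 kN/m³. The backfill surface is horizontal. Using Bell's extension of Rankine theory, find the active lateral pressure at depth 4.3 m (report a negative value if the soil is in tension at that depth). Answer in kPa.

K_a = (1 − sin φ)/(1 + sin φ) = 0.3060.
σ_a = K_a γ z − 2c√K_a = 0.3060×20.1×4.3 − 2×24.1×0.5532 = -0.2155 kPa.

-0.216 kPa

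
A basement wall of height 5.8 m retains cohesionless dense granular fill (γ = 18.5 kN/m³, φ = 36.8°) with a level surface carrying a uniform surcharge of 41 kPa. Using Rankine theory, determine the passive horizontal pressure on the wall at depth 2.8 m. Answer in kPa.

K_p = (1 + sin φ)/(1 − sin φ) = 3.988.
σ_v = γz + q = 18.5 × 2.8 + 41 = 92.80 kPa.
σ_h = K_p σ_v = 3.988 × 92.80 = 370.1 kPa.

370 kPa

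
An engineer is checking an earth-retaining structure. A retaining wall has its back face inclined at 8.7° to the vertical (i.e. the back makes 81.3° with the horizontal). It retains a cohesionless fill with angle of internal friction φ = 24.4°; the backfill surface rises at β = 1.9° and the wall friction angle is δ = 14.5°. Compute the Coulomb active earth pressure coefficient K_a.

K_a = sin²(α+φ) / [sin²α · sin(α−δ) · (1 + √{sin(φ+δ)sin(φ−β) / (sin(α−δ)sin(α+β))})²].
With α = 81.3°, φ = 24.4°, δ = 14.5°, β = 1.9°: K_a = 0.4507.

0.451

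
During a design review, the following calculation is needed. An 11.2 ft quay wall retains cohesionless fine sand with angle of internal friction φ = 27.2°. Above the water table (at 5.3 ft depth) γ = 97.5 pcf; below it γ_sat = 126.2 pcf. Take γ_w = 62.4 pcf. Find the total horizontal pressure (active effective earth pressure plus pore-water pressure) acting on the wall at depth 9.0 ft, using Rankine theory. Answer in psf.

511 psf

K_a = (1 − sin φ)/(1 + sin φ) = 0.3726.
γ' = 126.2 − 62.4 = 63.80 pcf.
Effective vertical stress at 9.0 ft: σ'_v = 97.5×5.3 + 63.80×3.70 = 752.8 psf.
σ'_h = K_a σ'_v = 0.3726 × 752.8 = 280.5 psf; u = γ_w × 3.70 = 230.9 psf.
Total σ_h = 280.5 + 230.9 = 511.4 psf.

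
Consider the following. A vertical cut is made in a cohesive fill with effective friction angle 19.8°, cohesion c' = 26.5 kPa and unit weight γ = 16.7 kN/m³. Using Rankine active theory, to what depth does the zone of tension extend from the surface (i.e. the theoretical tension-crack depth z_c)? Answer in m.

4.52 m

K_a = tan²(45° − 19.8°/2) = 0.4939; √K_a = 0.7028.
The active pressure is zero where K_a γ z = 2c√K_a, so z_c = 2c/(γ√K_a) = 2×26.5/(16.7×0.7028) = 4.516 m.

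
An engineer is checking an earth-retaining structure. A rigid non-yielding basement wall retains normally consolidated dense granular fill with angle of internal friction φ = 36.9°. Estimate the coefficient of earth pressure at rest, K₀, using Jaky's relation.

K₀ = 1 − sin φ' = 1 − sin 36.9° = 0.3996.

0.400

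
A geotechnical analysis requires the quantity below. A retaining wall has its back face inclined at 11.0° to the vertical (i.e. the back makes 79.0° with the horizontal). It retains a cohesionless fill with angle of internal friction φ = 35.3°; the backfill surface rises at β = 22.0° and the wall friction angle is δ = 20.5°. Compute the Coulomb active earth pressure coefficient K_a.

K_a = sin²(α+φ) / [sin²α · sin(α−δ) · (1 + √{sin(φ+δ)sin(φ−β) / (sin(α−δ)sin(α+β))})²].
With α = 79.0°, φ = 35.3°, δ = 20.5°, β = 22.0°: K_a = 0.4636.

0.464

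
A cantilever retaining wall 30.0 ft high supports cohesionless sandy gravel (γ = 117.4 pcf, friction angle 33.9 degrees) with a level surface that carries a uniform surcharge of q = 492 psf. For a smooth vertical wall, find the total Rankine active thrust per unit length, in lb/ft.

K_a = tan²(45° − φ/2) = 0.2839.
Soil triangle: ½ K_a γ H² = 0.5×0.2839×117.4×30.0² = 15000 lb/ft.
Surcharge rectangle: K_a q H = 0.2839×492×30.0 = 4190 lb/ft.
Total = 15000 + 4190 = 19190 lb/ft.

19200 lb/ft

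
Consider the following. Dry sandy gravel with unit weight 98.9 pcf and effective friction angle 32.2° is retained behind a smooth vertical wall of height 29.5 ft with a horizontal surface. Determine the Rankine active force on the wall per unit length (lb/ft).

K_a = tan²(45° − φ/2) = 0.3047.
P_a = ½ K_a γ H² = 0.5 × 0.3047 × 98.9 × 29.5² = 13110 lb/ft.

13100 lb/ft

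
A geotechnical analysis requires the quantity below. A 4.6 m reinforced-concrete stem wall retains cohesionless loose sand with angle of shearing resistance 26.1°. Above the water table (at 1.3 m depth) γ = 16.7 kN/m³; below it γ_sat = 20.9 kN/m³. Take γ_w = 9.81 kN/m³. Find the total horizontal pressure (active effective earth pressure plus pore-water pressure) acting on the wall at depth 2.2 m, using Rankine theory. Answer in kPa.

K_a = (1 − sin φ)/(1 + sin φ) = 0.3889.
γ' = 20.9 − 9.81 = 11.09 kN/m³.
Effective vertical stress at 2.2 m: σ'_v = 16.7×1.3 + 11.09×0.900 = 31.69 kPa.
σ'_h = K_a σ'_v = 0.3889 × 31.69 = 12.33 kPa; u = γ_w × 0.900 = 8.829 kPa.
Total σ_h = 12.33 + 8.829 = 21.16 kPa.

21.2 kPa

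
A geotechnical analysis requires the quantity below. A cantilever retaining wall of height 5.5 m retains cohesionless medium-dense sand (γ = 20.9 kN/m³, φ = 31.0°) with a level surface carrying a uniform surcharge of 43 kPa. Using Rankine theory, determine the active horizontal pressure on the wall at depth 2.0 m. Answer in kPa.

27.1 kPa

K_a = (1 − sin φ)/(1 + sin φ) = 0.3201.
σ_v = γz + q = 20.9 × 2.0 + 43 = 84.80 kPa.
σ_h = K_a σ_v = 0.3201 × 84.80 = 27.14 kPa.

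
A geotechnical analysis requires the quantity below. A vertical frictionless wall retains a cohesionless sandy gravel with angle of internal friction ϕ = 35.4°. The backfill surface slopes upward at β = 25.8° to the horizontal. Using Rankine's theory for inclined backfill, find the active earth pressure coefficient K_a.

K_a = cos β · (cos β − √(cos²β − cos²φ)) / (cos β + √(cos²β − cos²φ)).
cos β = 0.9003, cos φ = 0.8151, √(cos²β − cos²φ) = 0.3823.
K_a = 0.9003 × (0.9003 − 0.3823)/(0.9003 + 0.3823) = 0.3636.

0.364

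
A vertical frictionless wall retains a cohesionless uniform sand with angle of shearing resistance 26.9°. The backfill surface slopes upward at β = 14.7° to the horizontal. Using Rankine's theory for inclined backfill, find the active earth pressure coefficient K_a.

K_a = cos β · (cos β − √(cos²β − cos²φ)) / (cos β + √(cos²β − cos²φ)).
cos β = 0.9673, cos φ = 0.8918, √(cos²β − cos²φ) = 0.3746.
K_a = 0.9673 × (0.9673 − 0.3746)/(0.9673 + 0.3746) = 0.4272.

0.427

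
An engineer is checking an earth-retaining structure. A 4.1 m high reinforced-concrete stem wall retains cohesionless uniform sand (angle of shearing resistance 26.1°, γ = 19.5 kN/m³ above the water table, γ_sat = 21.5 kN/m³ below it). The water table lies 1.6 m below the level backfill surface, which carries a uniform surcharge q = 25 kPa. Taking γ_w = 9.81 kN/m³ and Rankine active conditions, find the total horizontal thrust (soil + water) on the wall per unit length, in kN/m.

125 kN/m

K_a = tan²(45° − φ/2) = 0.3889.
γ' = 21.5 − 9.81 = 11.69 kN/m³. h₂ = H − d_w = 2.5 m.
σ'_h: at surface K_a·q = 9.724; at WT K_a(q+γd_w) = 21.86; at base K_a(q+γd_w+γ'h₂) = 33.23 kPa.
P₁ = ½(9.724+21.86)×1.6 = 25.27; P₂ = ½(21.86+33.23)×2.5 = 68.86; P_w = ½γ_w h₂² = 30.66.
Total = 25.27+68.86+30.66 = 124.8 kN/m.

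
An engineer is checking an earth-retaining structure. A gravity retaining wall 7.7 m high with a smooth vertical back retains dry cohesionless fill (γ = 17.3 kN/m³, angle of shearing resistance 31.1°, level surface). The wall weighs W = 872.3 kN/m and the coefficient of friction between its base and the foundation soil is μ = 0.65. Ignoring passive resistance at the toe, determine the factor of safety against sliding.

K_a = tan²(45° − 31.1°/2) = 0.3188.
P_a = ½K_aγH² = 0.5×0.3188×17.3×7.7² = 163.5 kN/m, acting at H/3 = 2.567 m above the base.
FS_sliding = μW / P_a = 0.65×872.3 / 163.5 = 3.468.

3.47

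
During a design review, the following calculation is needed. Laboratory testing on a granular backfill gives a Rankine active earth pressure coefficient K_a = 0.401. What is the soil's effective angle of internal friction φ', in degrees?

25.3°

K_a = tan²(45° − φ/2) ⇒ 45° − φ/2 = arctan(√0.401) = 32.34°.
φ = 2(45° − 32.34°) = 25.31°.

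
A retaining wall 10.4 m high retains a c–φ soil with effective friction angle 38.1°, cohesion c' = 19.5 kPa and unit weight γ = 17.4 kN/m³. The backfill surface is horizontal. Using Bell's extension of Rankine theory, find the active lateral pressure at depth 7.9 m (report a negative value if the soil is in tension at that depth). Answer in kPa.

K_a = (1 − sin φ)/(1 + sin φ) = 0.2368.
σ_a = K_a γ z − 2c√K_a = 0.2368×17.4×7.9 − 2×19.5×0.4867 = 13.58 kPa.

13.6 kPa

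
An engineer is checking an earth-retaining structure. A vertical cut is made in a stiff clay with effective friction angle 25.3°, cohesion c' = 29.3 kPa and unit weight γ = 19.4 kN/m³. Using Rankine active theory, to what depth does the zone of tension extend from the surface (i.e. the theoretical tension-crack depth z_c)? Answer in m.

K_a = tan²(45° − 25.3°/2) = 0.4012; √K_a = 0.6334.
The active pressure is zero where K_a γ z = 2c√K_a, so z_c = 2c/(γ√K_a) = 2×29.3/(19.4×0.6334) = 4.769 m.

4.77 m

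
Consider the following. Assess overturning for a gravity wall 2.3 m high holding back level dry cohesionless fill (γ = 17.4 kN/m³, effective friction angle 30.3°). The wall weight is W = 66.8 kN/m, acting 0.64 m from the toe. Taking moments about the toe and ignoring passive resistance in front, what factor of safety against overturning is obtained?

K_a = tan²(45° − 30.3°/2) = 0.3293.
P_a = ½K_aγH² = 0.5×0.3293×17.4×2.3² = 15.16 kN/m, acting at H/3 = 0.7667 m above the base.
Overturning moment M_o = P_a × H/3 = 15.16 × 0.7667 = 11.62.
Resisting moment M_r = W × 0.64 = 66.8 × 0.64 = 42.75.
FS_overturning = M_r/M_o = 42.75/11.62 = 3.679.

3.68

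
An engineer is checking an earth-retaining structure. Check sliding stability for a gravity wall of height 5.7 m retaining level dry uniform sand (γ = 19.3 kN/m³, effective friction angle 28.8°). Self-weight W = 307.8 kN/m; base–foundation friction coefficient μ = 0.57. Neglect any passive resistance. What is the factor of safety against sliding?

1.60

K_a = tan²(45° − 28.8°/2) = 0.3498.
P_a = ½K_aγH² = 0.5×0.3498×19.3×5.7² = 109.7 kN/m, acting at H/3 = 1.900 m above the base.
FS_sliding = μW / P_a = 0.57×307.8 / 109.7 = 1.600.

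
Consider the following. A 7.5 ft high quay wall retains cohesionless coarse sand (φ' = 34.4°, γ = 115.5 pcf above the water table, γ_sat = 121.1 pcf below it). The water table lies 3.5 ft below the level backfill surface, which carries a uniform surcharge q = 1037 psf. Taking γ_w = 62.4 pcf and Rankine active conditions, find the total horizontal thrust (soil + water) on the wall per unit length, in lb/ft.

3440 lb/ft

K_a = tan²(45° − φ/2) = 0.2780.
γ' = 121.1 − 62.4 = 58.70 pcf. h₂ = H − d_w = 4.0 ft.
σ'_h: at surface K_a·q = 288.3; at WT K_a(q+γd_w) = 400.6; at base K_a(q+γd_w+γ'h₂) = 465.9 psf.
P₁ = ½(288.3+400.6)×3.5 = 1206; P₂ = ½(400.6+465.9)×4.0 = 1733; P_w = ½γ_w h₂² = 499.2.
Total = 1206+1733+499.2 = 3438 lb/ft.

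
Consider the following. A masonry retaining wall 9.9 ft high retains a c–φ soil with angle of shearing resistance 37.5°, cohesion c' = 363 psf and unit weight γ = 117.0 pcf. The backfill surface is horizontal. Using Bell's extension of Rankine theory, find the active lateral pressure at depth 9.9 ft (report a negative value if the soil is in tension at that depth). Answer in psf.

-76.3 psf

K_a = (1 − sin φ)/(1 + sin φ) = 0.2432.
σ_a = K_a γ z − 2c√K_a = 0.2432×117.0×9.9 − 2×363×0.4931 = -76.33 psf.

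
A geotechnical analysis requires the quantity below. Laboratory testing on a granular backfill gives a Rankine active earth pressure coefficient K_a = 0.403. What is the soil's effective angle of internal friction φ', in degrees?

K_a = tan²(45° − φ/2) ⇒ 45° − φ/2 = arctan(√0.403) = 32.41°.
φ = 2(45° − 32.41°) = 25.18°.

25.2°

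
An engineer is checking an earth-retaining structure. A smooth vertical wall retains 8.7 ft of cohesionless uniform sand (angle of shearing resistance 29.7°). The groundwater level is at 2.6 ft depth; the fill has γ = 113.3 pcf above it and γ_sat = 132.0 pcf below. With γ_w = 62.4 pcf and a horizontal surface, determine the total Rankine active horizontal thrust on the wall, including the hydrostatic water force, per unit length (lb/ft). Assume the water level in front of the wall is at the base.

K_a = tan²(45° − φ/2) = 0.3374.
γ' = 132.0 − 62.4 = 69.60 pcf. Depth below WT = 6.1 ft.
σ'_h at WT = K_a γ d_w = 99.39 psf; at base = 99.39 + K_a γ' × 6.1 = 242.6 psf.
P₁ (0–2.6 ft) = ½×99.39×2.6 = 129.2. P₂ (2.6–8.7 ft) = ½(99.39+242.6)×6.1 = 1043.
P_w = ½ γ_w h₂² = 0.5×62.4×6.1² = 1161. Total = 129.2+1043+1161 = 2333 lb/ft.

2330 lb/ft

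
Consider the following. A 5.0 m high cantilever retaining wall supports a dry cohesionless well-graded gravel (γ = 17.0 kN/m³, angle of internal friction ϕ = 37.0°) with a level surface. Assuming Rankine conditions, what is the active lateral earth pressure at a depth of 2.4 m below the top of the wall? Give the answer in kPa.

10.1 kPa

K_a = (1 − sin φ)/(1 + sin φ) = 0.2486.
σ_h = K_a γ z = 0.2486 × 17.0 × 2.4 = 10.14 kPa.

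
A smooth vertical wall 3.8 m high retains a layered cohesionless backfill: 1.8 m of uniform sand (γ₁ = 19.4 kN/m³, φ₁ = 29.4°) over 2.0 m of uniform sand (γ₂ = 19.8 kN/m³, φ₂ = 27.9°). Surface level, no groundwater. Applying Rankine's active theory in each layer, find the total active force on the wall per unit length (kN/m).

50.4 kN/m

K_a1 = tan²(45°−29.4°/2) = 0.3415; K_a2 = tan²(45°−27.9°/2) = 0.3625.
Layer 1: σ at base = K_a1 γ₁ h₁ = 11.92 kPa; P₁ = ½×11.92×1.8 = 10.73.
Layer 2: σ_v at top = γ₁h₁ = 34.92; σ_h top = K_a2×34.92 = 12.66; σ_h base = K_a2×(34.92+19.8×2.0) = 27.01.
P₂ = ½(12.66+27.01)×2.0 = 39.67. Total P_a = 10.73+39.67 = 50.40 kN/m.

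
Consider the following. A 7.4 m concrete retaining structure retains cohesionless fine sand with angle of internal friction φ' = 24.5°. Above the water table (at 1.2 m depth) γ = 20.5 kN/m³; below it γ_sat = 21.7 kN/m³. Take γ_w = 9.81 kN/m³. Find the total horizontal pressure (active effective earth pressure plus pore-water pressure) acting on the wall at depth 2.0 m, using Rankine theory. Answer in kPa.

22.0 kPa

K_a = (1 − sin φ)/(1 + sin φ) = 0.4137.
γ' = 21.7 − 9.81 = 11.89 kN/m³.
Effective vertical stress at 2.0 m: σ'_v = 20.5×1.2 + 11.89×0.800 = 34.11 kPa.
σ'_h = K_a σ'_v = 0.4137 × 34.11 = 14.11 kPa; u = γ_w × 0.800 = 7.848 kPa.
Total σ_h = 14.11 + 7.848 = 21.96 kPa.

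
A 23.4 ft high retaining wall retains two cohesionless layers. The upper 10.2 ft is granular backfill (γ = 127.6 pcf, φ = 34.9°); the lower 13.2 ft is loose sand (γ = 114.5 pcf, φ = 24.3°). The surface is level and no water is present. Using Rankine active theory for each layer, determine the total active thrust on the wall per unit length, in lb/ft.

K_a1 = tan²(45°−34.9°/2) = 0.2721; K_a2 = tan²(45°−24.3°/2) = 0.4169.
Layer 1: σ at base = K_a1 γ₁ h₁ = 354.2 psf; P₁ = ½×354.2×10.2 = 1806.
Layer 2: σ_v at top = γ₁h₁ = 1302; σ_h top = K_a2×1302 = 542.6; σ_h base = K_a2×(1302+114.5×13.2) = 1173.
P₂ = ½(542.6+1173)×13.2 = 11320. Total P_a = 1806+11320 = 13130 lb/ft.

13100 lb/ft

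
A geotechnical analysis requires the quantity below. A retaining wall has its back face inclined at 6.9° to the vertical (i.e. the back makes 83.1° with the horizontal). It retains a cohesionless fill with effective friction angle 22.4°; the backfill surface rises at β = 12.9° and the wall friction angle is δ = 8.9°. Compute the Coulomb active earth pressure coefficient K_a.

0.580

K_a = sin²(α+φ) / [sin²α · sin(α−δ) · (1 + √{sin(φ+δ)sin(φ−β) / (sin(α−δ)sin(α+β))})²].
With α = 83.1°, φ = 22.4°, δ = 8.9°, β = 12.9°: K_a = 0.5800.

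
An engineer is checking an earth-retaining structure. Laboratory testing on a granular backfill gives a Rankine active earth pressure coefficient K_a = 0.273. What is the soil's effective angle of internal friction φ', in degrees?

K_a = tan²(45° − φ/2) ⇒ 45° − φ/2 = arctan(√0.273) = 27.59°.
φ = 2(45° − 27.59°) = 34.83°.

34.8°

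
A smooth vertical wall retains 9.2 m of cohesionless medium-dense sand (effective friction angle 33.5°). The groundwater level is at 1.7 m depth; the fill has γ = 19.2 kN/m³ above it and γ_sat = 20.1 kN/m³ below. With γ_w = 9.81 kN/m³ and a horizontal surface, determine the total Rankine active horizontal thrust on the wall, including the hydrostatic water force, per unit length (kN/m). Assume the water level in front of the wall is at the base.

438 kN/m

K_a = tan²(45° − φ/2) = 0.2887.
γ' = 20.1 − 9.81 = 10.29 kN/m³. Depth below WT = 7.5 m.
σ'_h at WT = K_a γ d_w = 9.424 kPa; at base = 9.424 + K_a γ' × 7.5 = 31.70 kPa.
P₁ (0–1.7 m) = ½×9.424×1.7 = 8.010. P₂ (1.7–9.2 m) = ½(9.424+31.70)×7.5 = 154.2.
P_w = ½ γ_w h₂² = 0.5×9.81×7.5² = 275.9. Total = 8.010+154.2+275.9 = 438.1 kN/m.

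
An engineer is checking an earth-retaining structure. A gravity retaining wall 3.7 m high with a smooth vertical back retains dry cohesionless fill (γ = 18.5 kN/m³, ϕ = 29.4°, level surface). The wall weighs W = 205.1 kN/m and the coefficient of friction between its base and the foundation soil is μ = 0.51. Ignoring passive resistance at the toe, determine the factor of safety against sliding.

K_a = tan²(45° − 29.4°/2) = 0.3415.
P_a = ½K_aγH² = 0.5×0.3415×18.5×3.7² = 43.24 kN/m, acting at H/3 = 1.233 m above the base.
FS_sliding = μW / P_a = 0.51×205.1 / 43.24 = 2.419.

2.42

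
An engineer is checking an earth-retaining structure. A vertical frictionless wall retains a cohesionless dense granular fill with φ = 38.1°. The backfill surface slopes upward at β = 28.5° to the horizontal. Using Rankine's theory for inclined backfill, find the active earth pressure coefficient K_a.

K_a = cos β · (cos β − √(cos²β − cos²φ)) / (cos β + √(cos²β − cos²φ)).
cos β = 0.8788, cos φ = 0.7869, √(cos²β − cos²φ) = 0.3912.
K_a = 0.8788 × (0.8788 − 0.3912)/(0.8788 + 0.3912) = 0.3374.

0.337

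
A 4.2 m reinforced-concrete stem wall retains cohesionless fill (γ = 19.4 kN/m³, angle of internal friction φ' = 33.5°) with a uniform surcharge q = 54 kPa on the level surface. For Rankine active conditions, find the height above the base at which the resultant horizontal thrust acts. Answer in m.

1.80 m

K_a = 0.2887.
Triangular part P₁ = ½K_aγH² = 49.40 at H/3 = 1.400 m; rectangular part P₂ = K_a q H = 65.48 at H/2 = 2.100 m.
ȳ = (P₁·1.400 + P₂·2.100)/(P₁+P₂) = 1.799 m.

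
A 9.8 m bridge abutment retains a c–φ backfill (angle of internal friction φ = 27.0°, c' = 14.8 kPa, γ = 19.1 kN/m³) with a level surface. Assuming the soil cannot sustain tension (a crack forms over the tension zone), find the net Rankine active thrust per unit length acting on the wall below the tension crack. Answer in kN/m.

190 kN/m

K_a = 0.3755; √K_a = 0.6128.
Tension-crack depth z_c = 2c/(γ√K_a) = 2×14.8/(19.1×0.6128) = 2.529 m.
σ_a at base = K_a γ H − 2c√K_a = 0.3755×19.1×9.8 − 2×14.8×0.6128 = 52.15 kPa.
P_a = ½ × 52.15 × (H − z_c) = 0.5×52.15×7.271 = 189.6 kN/m.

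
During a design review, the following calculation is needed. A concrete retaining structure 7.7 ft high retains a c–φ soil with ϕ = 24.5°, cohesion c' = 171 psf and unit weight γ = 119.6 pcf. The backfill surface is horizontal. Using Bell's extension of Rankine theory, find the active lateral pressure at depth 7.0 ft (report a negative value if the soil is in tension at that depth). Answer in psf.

K_a = (1 − sin φ)/(1 + sin φ) = 0.4137.
σ_a = K_a γ z − 2c√K_a = 0.4137×119.6×7.0 − 2×171×0.6432 = 126.4 psf.

126 psf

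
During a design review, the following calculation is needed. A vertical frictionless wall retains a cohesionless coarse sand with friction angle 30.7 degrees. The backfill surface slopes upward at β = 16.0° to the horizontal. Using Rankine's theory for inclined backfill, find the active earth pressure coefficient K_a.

K_a = cos β · (cos β − √(cos²β − cos²φ)) / (cos β + √(cos²β − cos²φ)).
cos β = 0.9613, cos φ = 0.8599, √(cos²β − cos²φ) = 0.4297.
K_a = 0.9613 × (0.9613 − 0.4297)/(0.9613 + 0.4297) = 0.3673.

0.367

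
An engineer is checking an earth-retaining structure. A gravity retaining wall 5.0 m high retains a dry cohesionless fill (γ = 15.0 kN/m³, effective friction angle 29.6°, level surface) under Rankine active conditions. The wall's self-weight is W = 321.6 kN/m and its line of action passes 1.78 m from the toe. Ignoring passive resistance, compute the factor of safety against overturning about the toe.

5.41

K_a = tan²(45° − 29.6°/2) = 0.3387.
P_a = ½K_aγH² = 0.5×0.3387×15.0×5.0² = 63.51 kN/m, acting at H/3 = 1.667 m above the base.
Overturning moment M_o = P_a × H/3 = 63.51 × 1.667 = 105.9.
Resisting moment M_r = W × 1.78 = 321.6 × 1.78 = 572.4.
FS_overturning = M_r/M_o = 572.4/105.9 = 5.408.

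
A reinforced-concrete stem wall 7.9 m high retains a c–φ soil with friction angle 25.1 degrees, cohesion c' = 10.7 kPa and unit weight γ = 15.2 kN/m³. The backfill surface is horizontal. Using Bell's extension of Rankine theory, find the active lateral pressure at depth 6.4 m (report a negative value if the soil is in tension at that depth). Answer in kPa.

25.7 kPa

K_a = (1 − sin φ)/(1 + sin φ) = 0.4043.
σ_a = K_a γ z − 2c√K_a = 0.4043×15.2×6.4 − 2×10.7×0.6358 = 25.72 kPa.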